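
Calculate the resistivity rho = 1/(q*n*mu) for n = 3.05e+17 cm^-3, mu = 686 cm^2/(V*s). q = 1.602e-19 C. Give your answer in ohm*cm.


Step 1: sigma = q * n * mu = 1.602e-19 * 3.05e+17 * 686 = 3.35186e+01 S/cm
Step 2: rho = 1 / sigma = 1 / 3.35186e+01 = 0.02983 ohm*cm

0.02983


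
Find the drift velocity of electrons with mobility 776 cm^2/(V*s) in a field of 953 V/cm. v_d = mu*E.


Step 1: v_d = mu * E
Step 2: v_d = 776 * 953 = 739528
Step 3: v_d = 7.40e+05 cm/s

7.40e+05


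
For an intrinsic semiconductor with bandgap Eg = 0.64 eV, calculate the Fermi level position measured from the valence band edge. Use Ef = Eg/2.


Step 1: For an intrinsic semiconductor, the Fermi level sits at midgap.
Step 2: Ef = Eg / 2 = 0.64 / 2 = 0.32 eV

0.32


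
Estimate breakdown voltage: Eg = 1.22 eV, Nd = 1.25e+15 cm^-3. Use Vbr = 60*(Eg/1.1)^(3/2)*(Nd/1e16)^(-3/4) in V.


Step 1: Eg/1.1 = 1.22/1.1 = 1.109091
Step 2: (Eg/1.1)^1.5 = 1.109091^1.5 = 1.168021
Step 3: (Nd/1e16)^(-0.75) = (0.125)^(-0.75) = 4.756828
Step 4: Vbr = 60 * 1.168021 * 4.756828 = 333.4 V

333.4


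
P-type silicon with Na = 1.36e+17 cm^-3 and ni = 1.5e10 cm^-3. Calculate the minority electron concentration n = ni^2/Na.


Step 1: Majority hole concentration p ≈ Na = 1.36e+17 cm^-3
Step 2: n = ni^2 / Na = (1.5e10)^2 / 1.36e+17
Step 3: n = 1.65e+03 cm^-3

1.65e+03


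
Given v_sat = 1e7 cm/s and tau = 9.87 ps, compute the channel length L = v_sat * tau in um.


Step 1: tau in seconds = 9.87 ps * 1e-12 = 9.8700e-12 s
Step 2: L = v_sat * tau = 1e7 * 9.8700e-12 = 9.8700e-05 cm
Step 3: L in um = 9.8700e-05 * 1e4 = 0.987 um

0.987


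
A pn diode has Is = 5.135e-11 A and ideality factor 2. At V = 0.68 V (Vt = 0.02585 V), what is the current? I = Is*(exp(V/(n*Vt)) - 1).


Step 1: V/(n*Vt) = 0.68/(2*0.02585) = 13.1528
Step 2: exp(13.1528) = 5.1545e+05
Step 3: I = 5.135e-11 * (5.1545e+05 - 1) = 2.65e-05 A

2.65e-05


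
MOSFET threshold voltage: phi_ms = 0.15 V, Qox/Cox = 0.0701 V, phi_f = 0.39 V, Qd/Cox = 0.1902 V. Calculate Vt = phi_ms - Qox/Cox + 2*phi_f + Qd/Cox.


Step 1: Vt = phi_ms - Qox/Cox + 2*phi_f + Qd/Cox
Step 2: Vt = 0.15 - 0.0701 + 2*0.39 + 0.1902
Step 3: Vt = 0.15 - 0.0701 + 0.78 + 0.1902
Step 4: Vt = 1.0501 V

1.0501


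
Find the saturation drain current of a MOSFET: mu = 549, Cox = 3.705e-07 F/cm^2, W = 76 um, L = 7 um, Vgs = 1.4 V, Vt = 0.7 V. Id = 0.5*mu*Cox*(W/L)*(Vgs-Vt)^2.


Step 1: Overdrive voltage Vov = Vgs - Vt = 1.4 - 0.7 = 0.7 V
Step 2: W/L = 76/7 = 10.8571
Step 3: Id = 0.5 * 549 * 3.705e-07 * 10.8571 * 0.7^2
Step 4: Id = 5.41e-04 A

5.41e-04


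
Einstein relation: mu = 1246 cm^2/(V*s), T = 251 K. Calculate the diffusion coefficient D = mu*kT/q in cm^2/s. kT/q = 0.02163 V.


Step 1: D = mu * (kT/q)
Step 2: D = 1246 * 0.02163
Step 3: D = 26.95 cm^2/s

26.95


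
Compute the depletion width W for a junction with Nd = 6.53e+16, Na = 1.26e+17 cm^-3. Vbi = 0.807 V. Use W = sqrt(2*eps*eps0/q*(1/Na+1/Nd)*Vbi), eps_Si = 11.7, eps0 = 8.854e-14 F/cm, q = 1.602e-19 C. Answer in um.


Step 1: 1/Na + 1/Nd = 1/1.26e+17 + 1/6.53e+16 = 2.32504e-17
Step 2: 2*eps*eps0/q = 2*11.7*8.854e-14/1.602e-19 = 1.293281e+07
Step 3: W^2 = 1.293281e+07 * 2.32504e-17 * 0.807 = 2.42659e-10
Step 4: W = sqrt(2.42659e-10) = 1.558e-05 cm = 0.1558 um

0.1558


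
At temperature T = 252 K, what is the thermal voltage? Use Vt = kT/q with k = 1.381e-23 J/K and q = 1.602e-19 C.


Step 1: kT = 1.381e-23 * 252 = 3.48012e-21 J
Step 2: Vt = kT/q = 3.48012e-21 / 1.602e-19
Step 3: Vt = 0.02172 V

0.02172


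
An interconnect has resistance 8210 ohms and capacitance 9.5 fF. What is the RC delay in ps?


Step 1: tau = R * C
Step 2: tau = 8210 * 9.5 fF = 8210 * 9.5e-15 F
Step 3: tau = 7.7995e-11 s = 77.995 ps

77.995


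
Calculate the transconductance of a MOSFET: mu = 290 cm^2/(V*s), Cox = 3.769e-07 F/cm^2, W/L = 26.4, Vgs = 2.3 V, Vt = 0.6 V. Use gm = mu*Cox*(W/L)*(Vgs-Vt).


Step 1: Vov = Vgs - Vt = 2.3 - 0.6 = 1.7 V
Step 2: gm = mu * Cox * (W/L) * Vov
Step 3: gm = 290 * 3.769e-07 * 26.4 * 1.7 = 4.91e-03 S

4.91e-03


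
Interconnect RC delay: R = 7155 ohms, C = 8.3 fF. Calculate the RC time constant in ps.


Step 1: tau = R * C
Step 2: tau = 7155 * 8.3 fF = 7155 * 8.3e-15 F
Step 3: tau = 5.93865e-11 s = 59.3865 ps

59.3865


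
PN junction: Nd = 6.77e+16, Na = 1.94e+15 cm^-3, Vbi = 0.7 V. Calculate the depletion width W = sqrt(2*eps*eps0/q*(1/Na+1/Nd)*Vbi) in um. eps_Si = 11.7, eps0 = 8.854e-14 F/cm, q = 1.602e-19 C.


Step 1: 1/Na + 1/Nd = 1/1.94e+15 + 1/6.77e+16 = 5.30235e-16
Step 2: 2*eps*eps0/q = 2*11.7*8.854e-14/1.602e-19 = 1.293281e+07
Step 3: W^2 = 1.293281e+07 * 5.30235e-16 * 0.7 = 4.80020e-09
Step 4: W = sqrt(4.80020e-09) = 6.928e-05 cm = 0.6928 um

0.6928


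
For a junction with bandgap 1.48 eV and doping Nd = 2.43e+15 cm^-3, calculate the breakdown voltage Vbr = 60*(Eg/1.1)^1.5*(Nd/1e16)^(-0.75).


Step 1: Eg/1.1 = 1.48/1.1 = 1.345455
Step 2: (Eg/1.1)^1.5 = 1.345455^1.5 = 1.560644
Step 3: (Nd/1e16)^(-0.75) = (0.243)^(-0.75) = 2.889318
Step 4: Vbr = 60 * 1.560644 * 2.889318 = 270.6 V

270.6


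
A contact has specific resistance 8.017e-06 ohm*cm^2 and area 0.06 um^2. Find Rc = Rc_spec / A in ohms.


Step 1: Convert area to cm^2: 0.06 um^2 = 6.0000e-10 cm^2
Step 2: Rc = Rc_spec / A = 8.017e-06 / 6.0000e-10
Step 3: Rc = 1.34e+04 ohms

1.34e+04


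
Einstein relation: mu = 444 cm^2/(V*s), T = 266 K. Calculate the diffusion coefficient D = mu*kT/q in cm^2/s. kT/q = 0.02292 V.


Step 1: D = mu * (kT/q)
Step 2: D = 444 * 0.02292
Step 3: D = 10.18 cm^2/s

10.18


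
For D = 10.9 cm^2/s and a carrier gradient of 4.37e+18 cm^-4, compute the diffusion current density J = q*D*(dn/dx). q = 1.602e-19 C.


Step 1: J = q * D * (dn/dx)
Step 2: J = 1.602e-19 * 10.9 * 4.37e+18
Step 3: J = 7.63e+00 A/cm^2

7.63e+00


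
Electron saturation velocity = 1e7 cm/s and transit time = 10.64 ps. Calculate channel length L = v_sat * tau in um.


Step 1: tau in seconds = 10.64 ps * 1e-12 = 1.0640e-11 s
Step 2: L = v_sat * tau = 1e7 * 1.0640e-11 = 1.0640e-04 cm
Step 3: L in um = 1.0640e-04 * 1e4 = 1.064 um

1.064


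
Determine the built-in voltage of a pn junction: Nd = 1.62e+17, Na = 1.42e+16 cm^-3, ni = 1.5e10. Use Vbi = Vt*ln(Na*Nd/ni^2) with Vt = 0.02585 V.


Step 1: Compute Na*Nd/ni^2 = 1.42e+16 * 1.62e+17 / (1.5e10)^2 = 1.0224e+13
Step 2: ln(1.0224e+13) = 29.9558
Step 3: Vbi = 0.02585 * 29.9558 = 0.774 V

0.774


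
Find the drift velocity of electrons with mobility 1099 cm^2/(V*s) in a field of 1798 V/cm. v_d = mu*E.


Step 1: v_d = mu * E
Step 2: v_d = 1099 * 1798 = 1976002
Step 3: v_d = 1.98e+06 cm/s

1.98e+06


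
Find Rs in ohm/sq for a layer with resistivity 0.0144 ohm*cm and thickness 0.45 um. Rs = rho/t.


Step 1: Convert thickness to cm: t = 0.45 um = 4.5000e-05 cm
Step 2: Rs = rho / t = 0.0144 / 4.5000e-05
Step 3: Rs = 320.0 ohm/sq

320.0


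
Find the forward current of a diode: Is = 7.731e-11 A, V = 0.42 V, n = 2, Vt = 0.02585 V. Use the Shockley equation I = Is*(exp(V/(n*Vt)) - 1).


Step 1: V/(n*Vt) = 0.42/(2*0.02585) = 8.1238
Step 2: exp(8.1238) = 3.3738e+03
Step 3: I = 7.731e-11 * (3.3738e+03 - 1) = 2.61e-07 A

2.61e-07


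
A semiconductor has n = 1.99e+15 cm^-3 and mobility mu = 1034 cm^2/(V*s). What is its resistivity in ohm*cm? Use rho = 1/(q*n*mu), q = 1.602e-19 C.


Step 1: sigma = q * n * mu = 1.602e-19 * 1.99e+15 * 1034 = 3.29637e-01 S/cm
Step 2: rho = 1 / sigma = 1 / 3.29637e-01 = 3.034 ohm*cm

3.034


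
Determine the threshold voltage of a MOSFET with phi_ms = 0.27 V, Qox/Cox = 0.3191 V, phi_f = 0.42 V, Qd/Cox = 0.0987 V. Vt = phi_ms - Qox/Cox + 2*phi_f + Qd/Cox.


Step 1: Vt = phi_ms - Qox/Cox + 2*phi_f + Qd/Cox
Step 2: Vt = 0.27 - 0.3191 + 2*0.42 + 0.0987
Step 3: Vt = 0.27 - 0.3191 + 0.84 + 0.0987
Step 4: Vt = 0.8896 V

0.8896


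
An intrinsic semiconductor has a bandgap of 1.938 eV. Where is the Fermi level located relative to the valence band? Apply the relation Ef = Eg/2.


Step 1: For an intrinsic semiconductor, the Fermi level sits at midgap.
Step 2: Ef = Eg / 2 = 1.938 / 2 = 0.969 eV

0.969


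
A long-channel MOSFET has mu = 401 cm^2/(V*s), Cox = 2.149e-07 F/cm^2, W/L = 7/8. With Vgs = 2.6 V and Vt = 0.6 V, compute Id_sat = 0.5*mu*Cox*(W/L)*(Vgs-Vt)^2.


Step 1: Overdrive voltage Vov = Vgs - Vt = 2.6 - 0.6 = 2.0 V
Step 2: W/L = 7/8 = 0.875
Step 3: Id = 0.5 * 401 * 2.149e-07 * 0.875 * 2.0^2
Step 4: Id = 1.51e-04 A

1.51e-04


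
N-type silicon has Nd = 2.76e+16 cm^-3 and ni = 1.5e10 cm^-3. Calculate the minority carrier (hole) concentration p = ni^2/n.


Step 1: Since Nd >> ni, n ≈ Nd = 2.76e+16 cm^-3
Step 2: p = ni^2 / n = (1.5e10)^2 / 2.76e+16
Step 3: p = 2.25e20 / 2.76e+16 = 8.15e+03 cm^-3

8.15e+03


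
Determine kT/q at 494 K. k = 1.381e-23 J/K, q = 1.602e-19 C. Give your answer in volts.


Step 1: kT = 1.381e-23 * 494 = 6.82214e-21 J
Step 2: Vt = kT/q = 6.82214e-21 / 1.602e-19
Step 3: Vt = 0.04259 V

0.04259


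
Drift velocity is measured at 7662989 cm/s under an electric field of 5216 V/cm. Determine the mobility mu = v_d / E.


Step 1: mu = v_d / E
Step 2: mu = 7662989 / 5216
Step 3: mu = 1469.13 cm^2/(V*s)

1469.13


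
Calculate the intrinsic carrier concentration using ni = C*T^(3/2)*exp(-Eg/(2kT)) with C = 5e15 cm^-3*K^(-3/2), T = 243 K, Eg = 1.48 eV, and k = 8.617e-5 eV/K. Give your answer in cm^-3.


Step 1: Compute kT = 8.617e-5 * 243 = 0.02093931 eV
Step 2: Exponent = -Eg/(2kT) = -1.48/(2*0.02093931) = -35.34023
Step 3: T^(3/2) = 243^1.5 = 3788.00
Step 4: ni = 5e15 * 3788.00 * exp(-35.34023) = 8.50e+03 cm^-3

8.50e+03


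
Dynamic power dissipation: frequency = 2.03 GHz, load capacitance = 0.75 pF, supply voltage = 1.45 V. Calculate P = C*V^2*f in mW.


Step 1: V^2 = 1.45^2 = 2.1025 V^2
Step 2: P = C*V^2*f = 0.75e-12 F * 2.1025 * 2.03e9 Hz
Step 3: P = 3.20105625e-03 W
Step 4: P = 3.201 mW

3.201


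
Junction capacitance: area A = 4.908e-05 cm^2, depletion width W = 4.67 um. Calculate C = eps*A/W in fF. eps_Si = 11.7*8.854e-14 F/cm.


Step 1: eps_Si = 11.7 * 8.854e-14 = 1.035918e-12 F/cm
Step 2: W in cm = 4.67 * 1e-4 = 4.67e-04 cm
Step 3: C = 1.035918e-12 * 4.908e-05 / 4.67e-04 = 1.088712e-13 F
Step 4: C = 108.87 fF

108.87


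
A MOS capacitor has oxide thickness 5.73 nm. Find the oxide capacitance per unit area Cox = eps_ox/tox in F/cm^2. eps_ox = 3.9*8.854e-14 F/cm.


Step 1: eps_ox = 3.9 * 8.854e-14 = 3.45306e-13 F/cm
Step 2: tox in cm = 5.73 nm * 1e-7 = 5.7300e-07 cm
Step 3: Cox = 3.45306e-13 / 5.7300e-07 = 6.03e-07 F/cm^2

6.03e-07


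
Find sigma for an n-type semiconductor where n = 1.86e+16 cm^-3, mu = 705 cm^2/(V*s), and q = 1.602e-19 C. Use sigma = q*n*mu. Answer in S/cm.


Step 1: sigma = q * n * mu
Step 2: sigma = 1.602e-19 * 1.86e+16 * 705
Step 3: sigma = 2.101e+00 S/cm

2.101e+00


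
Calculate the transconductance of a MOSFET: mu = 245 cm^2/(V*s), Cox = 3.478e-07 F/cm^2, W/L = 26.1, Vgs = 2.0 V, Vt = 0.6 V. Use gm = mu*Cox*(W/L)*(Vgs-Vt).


Step 1: Vov = Vgs - Vt = 2.0 - 0.6 = 1.4 V
Step 2: gm = mu * Cox * (W/L) * Vov
Step 3: gm = 245 * 3.478e-07 * 26.1 * 1.4 = 3.11e-03 S

3.11e-03


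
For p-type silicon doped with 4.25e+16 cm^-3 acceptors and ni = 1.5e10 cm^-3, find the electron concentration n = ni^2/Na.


Step 1: Majority hole concentration p ≈ Na = 4.25e+16 cm^-3
Step 2: n = ni^2 / Na = (1.5e10)^2 / 4.25e+16
Step 3: n = 5.29e+03 cm^-3

5.29e+03


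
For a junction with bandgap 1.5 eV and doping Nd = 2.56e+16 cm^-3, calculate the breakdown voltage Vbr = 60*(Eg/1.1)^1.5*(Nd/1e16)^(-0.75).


Step 1: Eg/1.1 = 1.5/1.1 = 1.363636
Step 2: (Eg/1.1)^1.5 = 1.363636^1.5 = 1.592384
Step 3: (Nd/1e16)^(-0.75) = (2.56)^(-0.75) = 0.494106
Step 4: Vbr = 60 * 1.592384 * 0.494106 = 47.2 V

47.2


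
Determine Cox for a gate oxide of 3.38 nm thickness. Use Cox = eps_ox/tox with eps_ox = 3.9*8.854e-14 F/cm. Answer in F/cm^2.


Step 1: eps_ox = 3.9 * 8.854e-14 = 3.45306e-13 F/cm
Step 2: tox in cm = 3.38 nm * 1e-7 = 3.3800e-07 cm
Step 3: Cox = 3.45306e-13 / 3.3800e-07 = 1.02e-06 F/cm^2

1.02e-06


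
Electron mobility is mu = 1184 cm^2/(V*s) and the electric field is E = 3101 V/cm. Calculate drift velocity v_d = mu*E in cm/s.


Step 1: v_d = mu * E
Step 2: v_d = 1184 * 3101 = 3671584
Step 3: v_d = 3.67e+06 cm/s

3.67e+06


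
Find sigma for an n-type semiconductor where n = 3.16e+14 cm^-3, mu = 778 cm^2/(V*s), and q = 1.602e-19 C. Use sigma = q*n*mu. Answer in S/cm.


Step 1: sigma = q * n * mu
Step 2: sigma = 1.602e-19 * 3.16e+14 * 778
Step 3: sigma = 3.938e-02 S/cm

3.938e-02


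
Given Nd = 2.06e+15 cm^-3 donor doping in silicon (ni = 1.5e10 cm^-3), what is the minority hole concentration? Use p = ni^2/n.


Step 1: Since Nd >> ni, n ≈ Nd = 2.06e+15 cm^-3
Step 2: p = ni^2 / n = (1.5e10)^2 / 2.06e+15
Step 3: p = 2.25e20 / 2.06e+15 = 1.09e+05 cm^-3

1.09e+05


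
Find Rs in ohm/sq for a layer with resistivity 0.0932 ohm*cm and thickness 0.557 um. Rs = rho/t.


Step 1: Convert thickness to cm: t = 0.557 um = 5.5700e-05 cm
Step 2: Rs = rho / t = 0.0932 / 5.5700e-05
Step 3: Rs = 1673.2 ohm/sq

1673.2


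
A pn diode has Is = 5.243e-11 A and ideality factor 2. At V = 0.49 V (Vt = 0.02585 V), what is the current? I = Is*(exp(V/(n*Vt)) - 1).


Step 1: V/(n*Vt) = 0.49/(2*0.02585) = 9.4778
Step 2: exp(9.4778) = 1.3066e+04
Step 3: I = 5.243e-11 * (1.3066e+04 - 1) = 6.85e-07 A

6.85e-07


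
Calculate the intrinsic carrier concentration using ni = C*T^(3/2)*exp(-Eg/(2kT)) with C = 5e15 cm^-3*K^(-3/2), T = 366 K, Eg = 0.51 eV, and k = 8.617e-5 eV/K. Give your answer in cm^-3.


Step 1: Compute kT = 8.617e-5 * 366 = 0.03153822 eV
Step 2: Exponent = -Eg/(2kT) = -0.51/(2*0.03153822) = -8.08543
Step 3: T^(3/2) = 366^1.5 = 7001.99
Step 4: ni = 5e15 * 7001.99 * exp(-8.08543) = 1.08e+16 cm^-3

1.08e+16


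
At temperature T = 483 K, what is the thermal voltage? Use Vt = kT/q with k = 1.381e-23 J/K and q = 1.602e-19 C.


Step 1: kT = 1.381e-23 * 483 = 6.67023e-21 J
Step 2: Vt = kT/q = 6.67023e-21 / 1.602e-19
Step 3: Vt = 0.04164 V

0.04164


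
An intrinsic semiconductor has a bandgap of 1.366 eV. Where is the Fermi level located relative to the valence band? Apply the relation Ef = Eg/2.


Step 1: For an intrinsic semiconductor, the Fermi level sits at midgap.
Step 2: Ef = Eg / 2 = 1.366 / 2 = 0.683 eV

0.683


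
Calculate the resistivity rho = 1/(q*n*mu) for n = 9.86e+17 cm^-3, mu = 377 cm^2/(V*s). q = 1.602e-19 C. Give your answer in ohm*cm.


Step 1: sigma = q * n * mu = 1.602e-19 * 9.86e+17 * 377 = 5.95499e+01 S/cm
Step 2: rho = 1 / sigma = 1 / 5.95499e+01 = 0.01679 ohm*cm

0.01679


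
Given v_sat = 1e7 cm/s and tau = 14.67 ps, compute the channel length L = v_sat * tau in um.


Step 1: tau in seconds = 14.67 ps * 1e-12 = 1.4670e-11 s
Step 2: L = v_sat * tau = 1e7 * 1.4670e-11 = 1.4670e-04 cm
Step 3: L in um = 1.4670e-04 * 1e4 = 1.467 um

1.467


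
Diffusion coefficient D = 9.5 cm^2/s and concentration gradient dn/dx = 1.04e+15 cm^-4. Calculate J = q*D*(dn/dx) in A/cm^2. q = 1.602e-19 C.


Step 1: J = q * D * (dn/dx)
Step 2: J = 1.602e-19 * 9.5 * 1.04e+15
Step 3: J = 1.58e-03 A/cm^2

1.58e-03


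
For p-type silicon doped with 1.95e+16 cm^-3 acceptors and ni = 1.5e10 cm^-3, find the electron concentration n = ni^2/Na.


Step 1: Majority hole concentration p ≈ Na = 1.95e+16 cm^-3
Step 2: n = ni^2 / Na = (1.5e10)^2 / 1.95e+16
Step 3: n = 1.15e+04 cm^-3

1.15e+04


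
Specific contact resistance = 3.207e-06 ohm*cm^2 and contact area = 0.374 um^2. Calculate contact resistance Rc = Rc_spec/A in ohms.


Step 1: Convert area to cm^2: 0.374 um^2 = 3.7400e-09 cm^2
Step 2: Rc = Rc_spec / A = 3.207e-06 / 3.7400e-09
Step 3: Rc = 8.57e+02 ohms

8.57e+02


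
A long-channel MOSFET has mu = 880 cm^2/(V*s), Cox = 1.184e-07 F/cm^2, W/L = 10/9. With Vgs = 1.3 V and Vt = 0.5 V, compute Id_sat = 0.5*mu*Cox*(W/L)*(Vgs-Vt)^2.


Step 1: Overdrive voltage Vov = Vgs - Vt = 1.3 - 0.5 = 0.8 V
Step 2: W/L = 10/9 = 1.11111
Step 3: Id = 0.5 * 880 * 1.184e-07 * 1.11111 * 0.8^2
Step 4: Id = 3.70e-05 A

3.70e-05


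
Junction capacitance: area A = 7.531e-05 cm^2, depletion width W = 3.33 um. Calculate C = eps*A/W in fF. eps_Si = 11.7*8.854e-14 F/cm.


Step 1: eps_Si = 11.7 * 8.854e-14 = 1.035918e-12 F/cm
Step 2: W in cm = 3.33 * 1e-4 = 3.33e-04 cm
Step 3: C = 1.035918e-12 * 7.531e-05 / 3.33e-04 = 2.342792e-13 F
Step 4: C = 234.28 fF

234.28


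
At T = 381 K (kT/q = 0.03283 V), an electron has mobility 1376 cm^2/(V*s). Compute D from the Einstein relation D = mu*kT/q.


Step 1: D = mu * (kT/q)
Step 2: D = 1376 * 0.03283
Step 3: D = 45.17 cm^2/s

45.17


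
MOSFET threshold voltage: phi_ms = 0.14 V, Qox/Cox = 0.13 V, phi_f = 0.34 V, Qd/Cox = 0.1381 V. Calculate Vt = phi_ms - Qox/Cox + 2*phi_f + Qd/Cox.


Step 1: Vt = phi_ms - Qox/Cox + 2*phi_f + Qd/Cox
Step 2: Vt = 0.14 - 0.13 + 2*0.34 + 0.1381
Step 3: Vt = 0.14 - 0.13 + 0.68 + 0.1381
Step 4: Vt = 0.8281 V

0.8281


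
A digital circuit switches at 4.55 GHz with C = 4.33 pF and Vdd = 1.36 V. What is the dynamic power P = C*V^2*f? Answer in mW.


Step 1: V^2 = 1.36^2 = 1.8496 V^2
Step 2: P = C*V^2*f = 4.33e-12 F * 1.8496 * 4.55e9 Hz
Step 3: P = 3.64398944e-02 W
Step 4: P = 36.44 mW

36.44


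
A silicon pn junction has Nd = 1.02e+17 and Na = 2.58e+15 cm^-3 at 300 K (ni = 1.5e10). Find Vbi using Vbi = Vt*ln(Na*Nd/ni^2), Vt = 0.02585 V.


Step 1: Compute Na*Nd/ni^2 = 2.58e+15 * 1.02e+17 / (1.5e10)^2 = 1.1696e+12
Step 2: ln(1.1696e+12) = 27.7877
Step 3: Vbi = 0.02585 * 27.7877 = 0.718 V

0.718


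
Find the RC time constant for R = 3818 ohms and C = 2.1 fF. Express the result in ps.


Step 1: tau = R * C
Step 2: tau = 3818 * 2.1 fF = 3818 * 2.1e-15 F
Step 3: tau = 8.0178e-12 s = 8.0178 ps

8.0178


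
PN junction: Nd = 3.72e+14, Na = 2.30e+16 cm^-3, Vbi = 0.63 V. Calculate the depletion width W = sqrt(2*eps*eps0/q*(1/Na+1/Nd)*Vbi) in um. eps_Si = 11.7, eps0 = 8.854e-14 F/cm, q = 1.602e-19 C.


Step 1: 1/Na + 1/Nd = 1/2.30e+16 + 1/3.72e+14 = 2.73165e-15
Step 2: 2*eps*eps0/q = 2*11.7*8.854e-14/1.602e-19 = 1.293281e+07
Step 3: W^2 = 1.293281e+07 * 2.73165e-15 * 0.63 = 2.22566e-08
Step 4: W = sqrt(2.22566e-08) = 1.492e-04 cm = 1.492 um

1.492


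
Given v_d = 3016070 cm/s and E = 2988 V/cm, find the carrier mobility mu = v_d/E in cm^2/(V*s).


Step 1: mu = v_d / E
Step 2: mu = 3016070 / 2988
Step 3: mu = 1009.39 cm^2/(V*s)

1009.39


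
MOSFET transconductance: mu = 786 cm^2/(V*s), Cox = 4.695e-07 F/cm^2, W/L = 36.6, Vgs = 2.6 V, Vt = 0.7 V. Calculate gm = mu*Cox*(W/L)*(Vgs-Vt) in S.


Step 1: Vov = Vgs - Vt = 2.6 - 0.7 = 1.9 V
Step 2: gm = mu * Cox * (W/L) * Vov
Step 3: gm = 786 * 4.695e-07 * 36.6 * 1.9 = 2.57e-02 S

2.57e-02


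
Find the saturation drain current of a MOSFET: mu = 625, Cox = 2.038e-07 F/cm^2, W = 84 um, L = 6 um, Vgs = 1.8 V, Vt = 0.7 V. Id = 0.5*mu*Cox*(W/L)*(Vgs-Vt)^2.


Step 1: Overdrive voltage Vov = Vgs - Vt = 1.8 - 0.7 = 1.1 V
Step 2: W/L = 84/6 = 14
Step 3: Id = 0.5 * 625 * 2.038e-07 * 14 * 1.1^2
Step 4: Id = 1.08e-03 A

1.08e-03


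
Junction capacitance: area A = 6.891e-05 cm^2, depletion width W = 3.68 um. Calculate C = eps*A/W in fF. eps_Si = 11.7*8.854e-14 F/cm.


Step 1: eps_Si = 11.7 * 8.854e-14 = 1.035918e-12 F/cm
Step 2: W in cm = 3.68 * 1e-4 = 3.68e-04 cm
Step 3: C = 1.035918e-12 * 6.891e-05 / 3.68e-04 = 1.939813e-13 F
Step 4: C = 193.98 fF

193.98


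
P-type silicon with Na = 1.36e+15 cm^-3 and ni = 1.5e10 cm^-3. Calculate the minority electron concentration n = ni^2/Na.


Step 1: Majority hole concentration p ≈ Na = 1.36e+15 cm^-3
Step 2: n = ni^2 / Na = (1.5e10)^2 / 1.36e+15
Step 3: n = 1.65e+05 cm^-3

1.65e+05


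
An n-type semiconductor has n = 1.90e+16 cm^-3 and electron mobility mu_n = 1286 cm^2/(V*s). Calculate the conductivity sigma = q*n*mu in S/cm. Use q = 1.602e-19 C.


Step 1: sigma = q * n * mu
Step 2: sigma = 1.602e-19 * 1.90e+16 * 1286
Step 3: sigma = 3.914e+00 S/cm

3.914e+00


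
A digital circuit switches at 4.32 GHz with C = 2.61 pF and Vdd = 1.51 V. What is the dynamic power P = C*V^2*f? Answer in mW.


Step 1: V^2 = 1.51^2 = 2.2801 V^2
Step 2: P = C*V^2*f = 2.61e-12 F * 2.2801 * 4.32e9 Hz
Step 3: P = 2.570858352e-02 W
Step 4: P = 25.709 mW

25.709


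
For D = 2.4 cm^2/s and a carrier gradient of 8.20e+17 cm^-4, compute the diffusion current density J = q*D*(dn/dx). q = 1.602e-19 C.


Step 1: J = q * D * (dn/dx)
Step 2: J = 1.602e-19 * 2.4 * 8.20e+17
Step 3: J = 3.15e-01 A/cm^2

3.15e-01


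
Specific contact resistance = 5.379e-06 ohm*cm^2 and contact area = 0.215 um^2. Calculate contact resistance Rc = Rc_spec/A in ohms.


Step 1: Convert area to cm^2: 0.215 um^2 = 2.1500e-09 cm^2
Step 2: Rc = Rc_spec / A = 5.379e-06 / 2.1500e-09
Step 3: Rc = 2.50e+03 ohms

2.50e+03


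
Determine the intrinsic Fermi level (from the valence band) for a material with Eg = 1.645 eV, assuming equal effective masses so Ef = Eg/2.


Step 1: For an intrinsic semiconductor, the Fermi level sits at midgap.
Step 2: Ef = Eg / 2 = 1.645 / 2 = 0.8225 eV

0.8225


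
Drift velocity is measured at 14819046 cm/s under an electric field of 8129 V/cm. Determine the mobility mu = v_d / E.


Step 1: mu = v_d / E
Step 2: mu = 14819046 / 8129
Step 3: mu = 1822.99 cm^2/(V*s)

1822.99


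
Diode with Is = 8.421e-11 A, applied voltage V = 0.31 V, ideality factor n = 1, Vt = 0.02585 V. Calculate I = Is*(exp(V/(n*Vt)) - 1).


Step 1: V/(n*Vt) = 0.31/(1*0.02585) = 11.9923
Step 2: exp(11.9923) = 1.6151e+05
Step 3: I = 8.421e-11 * (1.6151e+05 - 1) = 1.36e-05 A

1.36e-05


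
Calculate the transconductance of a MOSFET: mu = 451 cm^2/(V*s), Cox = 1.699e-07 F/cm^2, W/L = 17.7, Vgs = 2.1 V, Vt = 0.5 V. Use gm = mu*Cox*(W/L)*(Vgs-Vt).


Step 1: Vov = Vgs - Vt = 2.1 - 0.5 = 1.6 V
Step 2: gm = mu * Cox * (W/L) * Vov
Step 3: gm = 451 * 1.699e-07 * 17.7 * 1.6 = 2.17e-03 S

2.17e-03


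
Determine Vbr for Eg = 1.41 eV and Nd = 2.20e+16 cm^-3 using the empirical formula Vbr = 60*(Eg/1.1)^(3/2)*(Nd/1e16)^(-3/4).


Step 1: Eg/1.1 = 1.41/1.1 = 1.281818
Step 2: (Eg/1.1)^1.5 = 1.281818^1.5 = 1.451241
Step 3: (Nd/1e16)^(-0.75) = (2.2)^(-0.75) = 0.553583
Step 4: Vbr = 60 * 1.451241 * 0.553583 = 48.2 V

48.2


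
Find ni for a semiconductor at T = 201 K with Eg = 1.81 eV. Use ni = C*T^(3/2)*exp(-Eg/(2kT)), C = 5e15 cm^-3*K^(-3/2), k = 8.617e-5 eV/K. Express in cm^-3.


Step 1: Compute kT = 8.617e-5 * 201 = 0.01732017 eV
Step 2: Exponent = -Eg/(2kT) = -1.81/(2*0.01732017) = -52.25122
Step 3: T^(3/2) = 201^1.5 = 2849.67
Step 4: ni = 5e15 * 2849.67 * exp(-52.25122) = 2.89e-04 cm^-3

2.89e-04


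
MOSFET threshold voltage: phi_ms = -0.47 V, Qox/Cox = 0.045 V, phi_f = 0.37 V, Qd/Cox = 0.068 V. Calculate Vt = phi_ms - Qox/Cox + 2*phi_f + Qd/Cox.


Step 1: Vt = phi_ms - Qox/Cox + 2*phi_f + Qd/Cox
Step 2: Vt = -0.47 - 0.045 + 2*0.37 + 0.068
Step 3: Vt = -0.47 - 0.045 + 0.74 + 0.068
Step 4: Vt = 0.293 V

0.293


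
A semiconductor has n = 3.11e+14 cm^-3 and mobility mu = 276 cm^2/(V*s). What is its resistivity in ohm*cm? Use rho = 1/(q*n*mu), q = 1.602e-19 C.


Step 1: sigma = q * n * mu = 1.602e-19 * 3.11e+14 * 276 = 1.37509e-02 S/cm
Step 2: rho = 1 / sigma = 1 / 1.37509e-02 = 72.72 ohm*cm

72.72


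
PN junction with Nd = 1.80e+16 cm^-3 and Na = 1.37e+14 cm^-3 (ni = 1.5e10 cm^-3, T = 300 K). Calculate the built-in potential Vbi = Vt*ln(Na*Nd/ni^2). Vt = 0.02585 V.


Step 1: Compute Na*Nd/ni^2 = 1.37e+14 * 1.80e+16 / (1.5e10)^2 = 1.0960e+10
Step 2: ln(1.0960e+10) = 23.1175
Step 3: Vbi = 0.02585 * 23.1175 = 0.598 V

0.598


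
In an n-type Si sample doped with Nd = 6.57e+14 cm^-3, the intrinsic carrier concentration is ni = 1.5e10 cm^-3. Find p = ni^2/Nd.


Step 1: Since Nd >> ni, n ≈ Nd = 6.57e+14 cm^-3
Step 2: p = ni^2 / n = (1.5e10)^2 / 6.57e+14
Step 3: p = 2.25e20 / 6.57e+14 = 3.42e+05 cm^-3

3.42e+05


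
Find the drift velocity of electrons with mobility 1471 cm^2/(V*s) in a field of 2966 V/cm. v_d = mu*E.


Step 1: v_d = mu * E
Step 2: v_d = 1471 * 2966 = 4362986
Step 3: v_d = 4.36e+06 cm/s

4.36e+06


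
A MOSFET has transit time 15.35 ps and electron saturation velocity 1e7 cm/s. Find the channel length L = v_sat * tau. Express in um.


Step 1: tau in seconds = 15.35 ps * 1e-12 = 1.5350e-11 s
Step 2: L = v_sat * tau = 1e7 * 1.5350e-11 = 1.5350e-04 cm
Step 3: L in um = 1.5350e-04 * 1e4 = 1.535 um

1.535


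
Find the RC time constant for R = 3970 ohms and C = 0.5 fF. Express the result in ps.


Step 1: tau = R * C
Step 2: tau = 3970 * 0.5 fF = 3970 * 5.0e-16 F
Step 3: tau = 1.985e-12 s = 1.985 ps

1.985


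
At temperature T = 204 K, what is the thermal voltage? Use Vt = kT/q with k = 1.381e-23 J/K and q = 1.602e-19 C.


Step 1: kT = 1.381e-23 * 204 = 2.81724e-21 J
Step 2: Vt = kT/q = 2.81724e-21 / 1.602e-19
Step 3: Vt = 0.01759 V

0.01759


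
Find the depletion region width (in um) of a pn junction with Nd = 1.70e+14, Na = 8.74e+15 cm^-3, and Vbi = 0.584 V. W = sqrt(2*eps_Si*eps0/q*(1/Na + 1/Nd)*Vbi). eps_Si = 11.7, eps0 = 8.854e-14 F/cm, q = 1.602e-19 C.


Step 1: 1/Na + 1/Nd = 1/8.74e+15 + 1/1.70e+14 = 5.99677e-15
Step 2: 2*eps*eps0/q = 2*11.7*8.854e-14/1.602e-19 = 1.293281e+07
Step 3: W^2 = 1.293281e+07 * 5.99677e-15 * 0.584 = 4.52922e-08
Step 4: W = sqrt(4.52922e-08) = 2.128e-04 cm = 2.128 um

2.128


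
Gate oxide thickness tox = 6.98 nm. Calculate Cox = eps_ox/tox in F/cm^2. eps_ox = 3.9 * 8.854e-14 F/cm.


Step 1: eps_ox = 3.9 * 8.854e-14 = 3.45306e-13 F/cm
Step 2: tox in cm = 6.98 nm * 1e-7 = 6.9800e-07 cm
Step 3: Cox = 3.45306e-13 / 6.9800e-07 = 4.95e-07 F/cm^2

4.95e-07


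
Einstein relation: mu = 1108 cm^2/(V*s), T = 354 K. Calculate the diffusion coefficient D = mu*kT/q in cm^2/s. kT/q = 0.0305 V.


Step 1: D = mu * (kT/q)
Step 2: D = 1108 * 0.0305
Step 3: D = 33.79 cm^2/s

33.79


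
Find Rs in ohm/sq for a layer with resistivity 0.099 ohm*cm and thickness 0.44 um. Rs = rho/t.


Step 1: Convert thickness to cm: t = 0.44 um = 4.4000e-05 cm
Step 2: Rs = rho / t = 0.099 / 4.4000e-05
Step 3: Rs = 2250.0 ohm/sq

2250.0


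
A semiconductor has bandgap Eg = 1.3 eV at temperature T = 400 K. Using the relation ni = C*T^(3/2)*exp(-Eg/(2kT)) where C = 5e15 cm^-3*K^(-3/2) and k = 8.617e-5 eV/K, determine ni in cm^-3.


Step 1: Compute kT = 8.617e-5 * 400 = 0.034468 eV
Step 2: Exponent = -Eg/(2kT) = -1.3/(2*0.034468) = -18.85807
Step 3: T^(3/2) = 400^1.5 = 8000.00
Step 4: ni = 5e15 * 8000.00 * exp(-18.85807) = 2.58e+11 cm^-3

2.58e+11


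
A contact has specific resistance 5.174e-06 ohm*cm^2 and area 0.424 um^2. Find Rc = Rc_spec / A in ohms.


Step 1: Convert area to cm^2: 0.424 um^2 = 4.2400e-09 cm^2
Step 2: Rc = Rc_spec / A = 5.174e-06 / 4.2400e-09
Step 3: Rc = 1.22e+03 ohms

1.22e+03


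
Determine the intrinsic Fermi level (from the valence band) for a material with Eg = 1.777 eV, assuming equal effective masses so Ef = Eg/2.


Step 1: For an intrinsic semiconductor, the Fermi level sits at midgap.
Step 2: Ef = Eg / 2 = 1.777 / 2 = 0.8885 eV

0.8885


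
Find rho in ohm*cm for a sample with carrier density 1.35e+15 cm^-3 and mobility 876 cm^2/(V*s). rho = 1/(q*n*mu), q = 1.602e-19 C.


Step 1: sigma = q * n * mu = 1.602e-19 * 1.35e+15 * 876 = 1.89453e-01 S/cm
Step 2: rho = 1 / sigma = 1 / 1.89453e-01 = 5.278 ohm*cm

5.278


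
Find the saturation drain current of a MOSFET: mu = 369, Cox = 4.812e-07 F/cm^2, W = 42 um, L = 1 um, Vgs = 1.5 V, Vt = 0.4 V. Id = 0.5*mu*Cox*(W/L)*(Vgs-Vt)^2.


Step 1: Overdrive voltage Vov = Vgs - Vt = 1.5 - 0.4 = 1.1 V
Step 2: W/L = 42/1 = 42
Step 3: Id = 0.5 * 369 * 4.812e-07 * 42 * 1.1^2
Step 4: Id = 4.51e-03 A

4.51e-03


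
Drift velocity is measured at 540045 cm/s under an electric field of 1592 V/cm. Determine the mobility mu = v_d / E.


Step 1: mu = v_d / E
Step 2: mu = 540045 / 1592
Step 3: mu = 339.22 cm^2/(V*s)

339.22


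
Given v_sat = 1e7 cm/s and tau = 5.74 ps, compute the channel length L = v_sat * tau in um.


Step 1: tau in seconds = 5.74 ps * 1e-12 = 5.7400e-12 s
Step 2: L = v_sat * tau = 1e7 * 5.7400e-12 = 5.7400e-05 cm
Step 3: L in um = 5.7400e-05 * 1e4 = 0.574 um

0.574


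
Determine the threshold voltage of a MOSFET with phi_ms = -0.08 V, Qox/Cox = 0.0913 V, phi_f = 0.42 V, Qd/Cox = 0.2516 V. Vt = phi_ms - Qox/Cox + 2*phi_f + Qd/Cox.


Step 1: Vt = phi_ms - Qox/Cox + 2*phi_f + Qd/Cox
Step 2: Vt = -0.08 - 0.0913 + 2*0.42 + 0.2516
Step 3: Vt = -0.08 - 0.0913 + 0.84 + 0.2516
Step 4: Vt = 0.9203 V

0.9203


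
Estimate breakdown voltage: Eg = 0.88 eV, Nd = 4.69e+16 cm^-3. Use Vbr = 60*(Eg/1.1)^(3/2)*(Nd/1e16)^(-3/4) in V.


Step 1: Eg/1.1 = 0.88/1.1 = 0.800000
Step 2: (Eg/1.1)^1.5 = 0.800000^1.5 = 0.715542
Step 3: (Nd/1e16)^(-0.75) = (4.69)^(-0.75) = 0.313776
Step 4: Vbr = 60 * 0.715542 * 0.313776 = 13.5 V

13.5


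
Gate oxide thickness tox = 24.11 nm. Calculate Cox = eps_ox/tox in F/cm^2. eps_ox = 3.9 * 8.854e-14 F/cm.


Step 1: eps_ox = 3.9 * 8.854e-14 = 3.45306e-13 F/cm
Step 2: tox in cm = 24.11 nm * 1e-7 = 2.4110e-06 cm
Step 3: Cox = 3.45306e-13 / 2.4110e-06 = 1.43e-07 F/cm^2

1.43e-07


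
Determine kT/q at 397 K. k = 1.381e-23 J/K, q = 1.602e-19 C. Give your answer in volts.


Step 1: kT = 1.381e-23 * 397 = 5.48257e-21 J
Step 2: Vt = kT/q = 5.48257e-21 / 1.602e-19
Step 3: Vt = 0.03422 V

0.03422


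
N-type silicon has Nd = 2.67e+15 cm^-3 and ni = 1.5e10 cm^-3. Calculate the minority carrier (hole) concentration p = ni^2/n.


Step 1: Since Nd >> ni, n ≈ Nd = 2.67e+15 cm^-3
Step 2: p = ni^2 / n = (1.5e10)^2 / 2.67e+15
Step 3: p = 2.25e20 / 2.67e+15 = 8.43e+04 cm^-3

8.43e+04


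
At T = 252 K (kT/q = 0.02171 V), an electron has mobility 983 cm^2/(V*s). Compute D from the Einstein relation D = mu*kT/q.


Step 1: D = mu * (kT/q)
Step 2: D = 983 * 0.02171
Step 3: D = 21.34 cm^2/s

21.34


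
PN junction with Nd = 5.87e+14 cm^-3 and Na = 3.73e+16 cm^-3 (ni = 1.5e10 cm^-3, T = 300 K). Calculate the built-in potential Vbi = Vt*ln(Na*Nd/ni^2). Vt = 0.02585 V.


Step 1: Compute Na*Nd/ni^2 = 3.73e+16 * 5.87e+14 / (1.5e10)^2 = 9.7312e+10
Step 2: ln(9.7312e+10) = 25.3012
Step 3: Vbi = 0.02585 * 25.3012 = 0.654 V

0.654


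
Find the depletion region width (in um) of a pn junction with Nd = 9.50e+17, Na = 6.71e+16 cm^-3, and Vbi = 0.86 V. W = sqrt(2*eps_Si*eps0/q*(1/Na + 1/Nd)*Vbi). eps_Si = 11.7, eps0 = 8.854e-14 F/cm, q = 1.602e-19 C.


Step 1: 1/Na + 1/Nd = 1/6.71e+16 + 1/9.50e+17 = 1.59558e-17
Step 2: 2*eps*eps0/q = 2*11.7*8.854e-14/1.602e-19 = 1.293281e+07
Step 3: W^2 = 1.293281e+07 * 1.59558e-17 * 0.86 = 1.77464e-10
Step 4: W = sqrt(1.77464e-10) = 1.332e-05 cm = 0.1332 um

0.1332


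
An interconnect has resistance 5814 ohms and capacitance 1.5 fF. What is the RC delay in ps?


Step 1: tau = R * C
Step 2: tau = 5814 * 1.5 fF = 5814 * 1.5e-15 F
Step 3: tau = 8.721e-12 s = 8.721 ps

8.721


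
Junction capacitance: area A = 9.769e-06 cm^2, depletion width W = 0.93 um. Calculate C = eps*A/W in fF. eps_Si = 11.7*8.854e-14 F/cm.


Step 1: eps_Si = 11.7 * 8.854e-14 = 1.035918e-12 F/cm
Step 2: W in cm = 0.93 * 1e-4 = 9.30e-05 cm
Step 3: C = 1.035918e-12 * 9.769e-06 / 9.30e-05 = 1.088159e-13 F
Step 4: C = 108.82 fF

108.82


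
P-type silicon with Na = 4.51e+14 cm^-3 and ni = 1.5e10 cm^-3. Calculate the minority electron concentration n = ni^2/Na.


Step 1: Majority hole concentration p ≈ Na = 4.51e+14 cm^-3
Step 2: n = ni^2 / Na = (1.5e10)^2 / 4.51e+14
Step 3: n = 4.99e+05 cm^-3

4.99e+05


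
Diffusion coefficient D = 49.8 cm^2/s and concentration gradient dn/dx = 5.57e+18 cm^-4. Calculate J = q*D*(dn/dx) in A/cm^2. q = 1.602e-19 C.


Step 1: J = q * D * (dn/dx)
Step 2: J = 1.602e-19 * 49.8 * 5.57e+18
Step 3: J = 4.44e+01 A/cm^2

4.44e+01


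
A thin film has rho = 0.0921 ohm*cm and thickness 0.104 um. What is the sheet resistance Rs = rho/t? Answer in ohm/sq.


Step 1: Convert thickness to cm: t = 0.104 um = 1.0400e-05 cm
Step 2: Rs = rho / t = 0.0921 / 1.0400e-05
Step 3: Rs = 8855.8 ohm/sq

8855.8


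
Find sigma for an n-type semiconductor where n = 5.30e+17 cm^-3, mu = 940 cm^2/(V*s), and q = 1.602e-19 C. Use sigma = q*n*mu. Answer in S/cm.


Step 1: sigma = q * n * mu
Step 2: sigma = 1.602e-19 * 5.30e+17 * 940
Step 3: sigma = 7.981e+01 S/cm

7.981e+01


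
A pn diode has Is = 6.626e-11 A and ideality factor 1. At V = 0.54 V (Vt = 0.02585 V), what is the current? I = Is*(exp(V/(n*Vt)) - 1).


Step 1: V/(n*Vt) = 0.54/(1*0.02585) = 20.8897
Step 2: exp(20.8897) = 1.1811e+09
Step 3: I = 6.626e-11 * (1.1811e+09 - 1) = 7.83e-02 A

7.83e-02


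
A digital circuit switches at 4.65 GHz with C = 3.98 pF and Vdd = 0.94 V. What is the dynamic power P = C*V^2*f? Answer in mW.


Step 1: V^2 = 0.94^2 = 0.8836 V^2
Step 2: P = C*V^2*f = 3.98e-12 F * 0.8836 * 4.65e9 Hz
Step 3: P = 1.63527852e-02 W
Step 4: P = 16.353 mW

16.353


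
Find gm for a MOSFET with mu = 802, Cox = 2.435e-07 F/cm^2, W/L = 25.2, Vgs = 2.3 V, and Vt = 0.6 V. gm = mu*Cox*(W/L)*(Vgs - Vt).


Step 1: Vov = Vgs - Vt = 2.3 - 0.6 = 1.7 V
Step 2: gm = mu * Cox * (W/L) * Vov
Step 3: gm = 802 * 2.435e-07 * 25.2 * 1.7 = 8.37e-03 S

8.37e-03


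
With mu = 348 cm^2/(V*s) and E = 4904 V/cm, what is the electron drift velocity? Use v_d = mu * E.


Step 1: v_d = mu * E
Step 2: v_d = 348 * 4904 = 1706592
Step 3: v_d = 1.71e+06 cm/s

1.71e+06


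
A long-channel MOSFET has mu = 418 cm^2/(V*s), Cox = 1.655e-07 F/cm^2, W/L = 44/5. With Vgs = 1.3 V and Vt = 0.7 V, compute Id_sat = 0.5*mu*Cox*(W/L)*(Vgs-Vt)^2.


Step 1: Overdrive voltage Vov = Vgs - Vt = 1.3 - 0.7 = 0.6 V
Step 2: W/L = 44/5 = 8.8
Step 3: Id = 0.5 * 418 * 1.655e-07 * 8.8 * 0.6^2
Step 4: Id = 1.10e-04 A

1.10e-04


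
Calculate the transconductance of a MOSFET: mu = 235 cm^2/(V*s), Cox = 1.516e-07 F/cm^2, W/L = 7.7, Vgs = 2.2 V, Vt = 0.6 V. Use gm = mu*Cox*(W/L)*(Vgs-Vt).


Step 1: Vov = Vgs - Vt = 2.2 - 0.6 = 1.6 V
Step 2: gm = mu * Cox * (W/L) * Vov
Step 3: gm = 235 * 1.516e-07 * 7.7 * 1.6 = 4.39e-04 S

4.39e-04


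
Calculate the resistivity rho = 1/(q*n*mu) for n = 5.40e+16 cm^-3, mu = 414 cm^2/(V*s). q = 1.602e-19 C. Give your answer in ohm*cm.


Step 1: sigma = q * n * mu = 1.602e-19 * 5.40e+16 * 414 = 3.58143e+00 S/cm
Step 2: rho = 1 / sigma = 1 / 3.58143e+00 = 0.2792 ohm*cm

0.2792


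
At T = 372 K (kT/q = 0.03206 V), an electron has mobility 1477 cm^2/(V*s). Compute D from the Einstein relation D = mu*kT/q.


Step 1: D = mu * (kT/q)
Step 2: D = 1477 * 0.03206
Step 3: D = 47.35 cm^2/s

47.35


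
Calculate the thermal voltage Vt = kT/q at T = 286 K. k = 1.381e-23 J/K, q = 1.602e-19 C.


Step 1: kT = 1.381e-23 * 286 = 3.94966e-21 J
Step 2: Vt = kT/q = 3.94966e-21 / 1.602e-19
Step 3: Vt = 0.02465 V

0.02465


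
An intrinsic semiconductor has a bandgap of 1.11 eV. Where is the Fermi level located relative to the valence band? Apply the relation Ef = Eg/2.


Step 1: For an intrinsic semiconductor, the Fermi level sits at midgap.
Step 2: Ef = Eg / 2 = 1.11 / 2 = 0.555 eV

0.555


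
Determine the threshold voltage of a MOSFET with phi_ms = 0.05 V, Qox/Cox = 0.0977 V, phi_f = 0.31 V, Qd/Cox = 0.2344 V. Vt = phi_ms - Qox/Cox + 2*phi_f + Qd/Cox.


Step 1: Vt = phi_ms - Qox/Cox + 2*phi_f + Qd/Cox
Step 2: Vt = 0.05 - 0.0977 + 2*0.31 + 0.2344
Step 3: Vt = 0.05 - 0.0977 + 0.62 + 0.2344
Step 4: Vt = 0.8067 V

0.8067


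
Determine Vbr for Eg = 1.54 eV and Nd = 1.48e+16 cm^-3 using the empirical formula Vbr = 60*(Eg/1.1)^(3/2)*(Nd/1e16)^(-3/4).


Step 1: Eg/1.1 = 1.54/1.1 = 1.400000
Step 2: (Eg/1.1)^1.5 = 1.400000^1.5 = 1.656502
Step 3: (Nd/1e16)^(-0.75) = (1.48)^(-0.75) = 0.745253
Step 4: Vbr = 60 * 1.656502 * 0.745253 = 74.1 V

74.1


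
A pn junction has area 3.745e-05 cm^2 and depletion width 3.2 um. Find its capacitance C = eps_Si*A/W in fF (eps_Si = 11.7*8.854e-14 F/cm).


Step 1: eps_Si = 11.7 * 8.854e-14 = 1.035918e-12 F/cm
Step 2: W in cm = 3.2 * 1e-4 = 3.20e-04 cm
Step 3: C = 1.035918e-12 * 3.745e-05 / 3.20e-04 = 1.212348e-13 F
Step 4: C = 121.23 fF

121.23


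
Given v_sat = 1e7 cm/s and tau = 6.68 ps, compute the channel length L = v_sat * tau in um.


Step 1: tau in seconds = 6.68 ps * 1e-12 = 6.6800e-12 s
Step 2: L = v_sat * tau = 1e7 * 6.6800e-12 = 6.6800e-05 cm
Step 3: L in um = 6.6800e-05 * 1e4 = 0.668 um

0.668


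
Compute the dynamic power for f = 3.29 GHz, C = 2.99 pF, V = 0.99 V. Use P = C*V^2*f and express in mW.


Step 1: V^2 = 0.99^2 = 0.9801 V^2
Step 2: P = C*V^2*f = 2.99e-12 F * 0.9801 * 3.29e9 Hz
Step 3: P = 9.64134171e-03 W
Step 4: P = 9.641 mW

9.641


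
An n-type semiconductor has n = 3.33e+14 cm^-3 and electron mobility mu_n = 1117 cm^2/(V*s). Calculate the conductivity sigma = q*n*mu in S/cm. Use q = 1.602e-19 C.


Step 1: sigma = q * n * mu
Step 2: sigma = 1.602e-19 * 3.33e+14 * 1117
Step 3: sigma = 5.959e-02 S/cm

5.959e-02


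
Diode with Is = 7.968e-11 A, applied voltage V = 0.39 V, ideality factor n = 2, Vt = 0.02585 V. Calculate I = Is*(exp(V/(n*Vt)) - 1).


Step 1: V/(n*Vt) = 0.39/(2*0.02585) = 7.5435
Step 2: exp(7.5435) = 1.8884e+03
Step 3: I = 7.968e-11 * (1.8884e+03 - 1) = 1.50e-07 A

1.50e-07


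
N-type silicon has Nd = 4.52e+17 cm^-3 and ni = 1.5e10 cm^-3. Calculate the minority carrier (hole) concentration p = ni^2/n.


Step 1: Since Nd >> ni, n ≈ Nd = 4.52e+17 cm^-3
Step 2: p = ni^2 / n = (1.5e10)^2 / 4.52e+17
Step 3: p = 2.25e20 / 4.52e+17 = 4.98e+02 cm^-3

4.98e+02


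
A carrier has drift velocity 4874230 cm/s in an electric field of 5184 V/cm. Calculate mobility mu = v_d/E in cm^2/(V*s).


Step 1: mu = v_d / E
Step 2: mu = 4874230 / 5184
Step 3: mu = 940.24 cm^2/(V*s)

940.24


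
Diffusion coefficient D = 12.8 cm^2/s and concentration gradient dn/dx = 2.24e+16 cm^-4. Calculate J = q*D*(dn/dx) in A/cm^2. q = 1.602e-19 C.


Step 1: J = q * D * (dn/dx)
Step 2: J = 1.602e-19 * 12.8 * 2.24e+16
Step 3: J = 4.59e-02 A/cm^2

4.59e-02


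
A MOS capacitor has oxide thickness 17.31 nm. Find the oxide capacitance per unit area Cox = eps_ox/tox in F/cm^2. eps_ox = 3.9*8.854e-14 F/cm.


Step 1: eps_ox = 3.9 * 8.854e-14 = 3.45306e-13 F/cm
Step 2: tox in cm = 17.31 nm * 1e-7 = 1.7310e-06 cm
Step 3: Cox = 3.45306e-13 / 1.7310e-06 = 1.99e-07 F/cm^2

1.99e-07


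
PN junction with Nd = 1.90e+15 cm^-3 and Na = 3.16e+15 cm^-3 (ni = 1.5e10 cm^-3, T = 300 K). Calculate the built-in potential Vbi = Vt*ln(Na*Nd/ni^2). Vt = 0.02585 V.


Step 1: Compute Na*Nd/ni^2 = 3.16e+15 * 1.90e+15 / (1.5e10)^2 = 2.6684e+10
Step 2: ln(2.6684e+10) = 24.0073
Step 3: Vbi = 0.02585 * 24.0073 = 0.621 V

0.621


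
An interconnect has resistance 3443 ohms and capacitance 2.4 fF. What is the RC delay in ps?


Step 1: tau = R * C
Step 2: tau = 3443 * 2.4 fF = 3443 * 2.4e-15 F
Step 3: tau = 8.2632e-12 s = 8.2632 ps

8.2632


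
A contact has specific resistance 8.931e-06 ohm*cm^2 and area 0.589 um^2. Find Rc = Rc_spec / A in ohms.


Step 1: Convert area to cm^2: 0.589 um^2 = 5.8900e-09 cm^2
Step 2: Rc = Rc_spec / A = 8.931e-06 / 5.8900e-09
Step 3: Rc = 1.52e+03 ohms

1.52e+03


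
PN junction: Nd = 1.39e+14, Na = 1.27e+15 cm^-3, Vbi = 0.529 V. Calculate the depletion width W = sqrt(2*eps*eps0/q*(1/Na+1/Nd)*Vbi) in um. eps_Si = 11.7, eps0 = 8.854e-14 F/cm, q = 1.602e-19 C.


Step 1: 1/Na + 1/Nd = 1/1.27e+15 + 1/1.39e+14 = 7.98165e-15
Step 2: 2*eps*eps0/q = 2*11.7*8.854e-14/1.602e-19 = 1.293281e+07
Step 3: W^2 = 1.293281e+07 * 7.98165e-15 * 0.529 = 5.46061e-08
Step 4: W = sqrt(5.46061e-08) = 2.337e-04 cm = 2.337 um

2.337


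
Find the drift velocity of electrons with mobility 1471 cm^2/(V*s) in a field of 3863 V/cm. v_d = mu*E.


Step 1: v_d = mu * E
Step 2: v_d = 1471 * 3863 = 5682473
Step 3: v_d = 5.68e+06 cm/s

5.68e+06


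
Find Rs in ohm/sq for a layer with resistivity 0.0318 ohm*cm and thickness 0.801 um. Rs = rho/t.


Step 1: Convert thickness to cm: t = 0.801 um = 8.0100e-05 cm
Step 2: Rs = rho / t = 0.0318 / 8.0100e-05
Step 3: Rs = 397.0 ohm/sq

397.0
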